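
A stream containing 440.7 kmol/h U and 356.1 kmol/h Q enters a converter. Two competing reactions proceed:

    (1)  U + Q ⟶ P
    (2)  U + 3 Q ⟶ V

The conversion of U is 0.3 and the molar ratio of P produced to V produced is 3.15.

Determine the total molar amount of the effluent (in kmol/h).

Conversion of U: U consumed = 0.3 × 440.7 = 132.2 kmol/h = 1ξ₁ + 1ξ₂.
Selectivity: 1ξ₁ / (1ξ₂) = 3.15 → ξ₁ = 3.15 ξ₂.
Substitute: (1·3.15 + 1) ξ₂ = 132.2 → ξ₂ = 31.86 kmol/h, ξ₁ = 100.4 kmol/h.
Outlet amounts (n = n₀ + Σ ν·ξ):
  U: 440.7 − 1(100.4) − 1(31.86) = 308.5
  Q: 356.1 − 1(100.4) − 3(31.86) = 160.2
  P: 0 + 1(100.4) = 100.4
  V: 0 + 1(31.86) = 31.86
Total out = 308.5 + 160.2 + 100.4 + 31.86 = 600.9 kmol/h.

601 kmol/h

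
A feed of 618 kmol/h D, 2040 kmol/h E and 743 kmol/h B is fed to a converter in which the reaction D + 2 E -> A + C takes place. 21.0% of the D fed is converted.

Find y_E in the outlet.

D reacted = 0.21 × 618 = 129.8 kmol/h; ν_D = −1, so ξ = 129.8/1 = 129.8 kmol/h.
Outlet amounts (n = n₀ + ν ξ):
  D: 618 − 1(129.8) = 488.2
  E: 2040 − 2(129.8) = 1780
  A: 0 + 1(129.8) = 129.8
  C: 0 + 1(129.8) = 129.8
  B: 743 (inert)
Total out = 3271 kmol/h; y_E = 1780 / 3271 = 0.5443.

0.544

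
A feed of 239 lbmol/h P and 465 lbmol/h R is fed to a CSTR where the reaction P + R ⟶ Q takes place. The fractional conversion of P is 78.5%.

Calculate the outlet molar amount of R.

P reacted = 0.785 × 239 = 187.6 lbmol/h; ν_P = −1, so ξ = 187.6/1 = 187.6 lbmol/h.
Outlet amounts (n = n₀ + ν ξ):
  P: 239 − 1(187.6) = 51.38
  R: 465 − 1(187.6) = 277.4
  Q: 0 + 1(187.6) = 187.6

277 lbmol/h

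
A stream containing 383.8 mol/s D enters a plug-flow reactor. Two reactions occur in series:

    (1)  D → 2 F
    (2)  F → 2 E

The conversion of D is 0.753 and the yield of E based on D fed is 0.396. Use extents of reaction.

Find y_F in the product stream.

0.67

Conversion of D: D consumed = 1ξ₁ = 0.753 × 383.8 → ξ₁ = 289 mol/s.
Yield of E: 2ξ₂ / 383.8 = 0.396 → ξ₂ = 75.99 mol/s.
Outlet amounts (n = n₀ + Σ ν·ξ):
  D: 383.8 − 1(289) = 94.8
  F: 0 + 2(289) − 1(75.99) = 502
  E: 0 + 2(75.99) = 152
Total out = 748.8 mol/s; y_F = 502 / 748.8 = 0.6704.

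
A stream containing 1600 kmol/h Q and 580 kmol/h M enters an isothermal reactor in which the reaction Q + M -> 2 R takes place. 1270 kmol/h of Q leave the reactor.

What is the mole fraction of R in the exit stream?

For Q: n = n₀ − 1ξ → 1270 = 1600 − 1ξ, giving ξ = 330 kmol/h.
Outlet amounts (n = n₀ + ν ξ):
  Q: 1600 − 1(330) = 1270
  M: 580 − 1(330) = 250
  R: 0 + 2(330) = 660
Total out = 2180 kmol/h; y_R = 660 / 2180 = 0.3028.

0.303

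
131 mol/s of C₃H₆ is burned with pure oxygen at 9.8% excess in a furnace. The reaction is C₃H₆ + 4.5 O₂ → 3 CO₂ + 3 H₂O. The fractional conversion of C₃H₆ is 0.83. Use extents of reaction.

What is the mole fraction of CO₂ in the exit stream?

0.392

Stoichiometric O₂ = 4.5 × 131 = 589.5 mol/s; O₂ fed = 589.5 × 1.098 = 647.3 mol/s.
Fuel reacted = 0.83 × 131 → ξ = 108.7 mol/s.
Outlet (n = n₀ + ν ξ):
  C₃H₆: 131 − 1(108.7) = 22.27
  O₂: 647.3 − 4.5(108.7) = 158
  CO₂: 0 + 3(108.7) = 326.2
  H₂O: 0 + 3(108.7) = 326.2
Total out = 832.6 mol/s; y_CO₂ = 326.2 / 832.6 = 0.3918.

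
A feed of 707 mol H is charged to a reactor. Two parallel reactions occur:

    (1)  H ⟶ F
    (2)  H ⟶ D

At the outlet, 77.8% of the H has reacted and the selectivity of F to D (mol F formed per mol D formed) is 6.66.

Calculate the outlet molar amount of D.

71.8 mol

Conversion of H: H consumed = 0.778 × 707 = 550 mol = 1ξ₁ + 1ξ₂.
Selectivity: 1ξ₁ / (1ξ₂) = 6.66 → ξ₁ = 6.66 ξ₂.
Substitute: (1·6.66 + 1) ξ₂ = 550 → ξ₂ = 71.81 mol, ξ₁ = 478.2 mol.
Outlet amounts (n = n₀ + Σ ν·ξ):
  H: 707 − 1(478.2) − 1(71.81) = 157
  F: 0 + 1(478.2) = 478.2
  D: 0 + 1(71.81) = 71.81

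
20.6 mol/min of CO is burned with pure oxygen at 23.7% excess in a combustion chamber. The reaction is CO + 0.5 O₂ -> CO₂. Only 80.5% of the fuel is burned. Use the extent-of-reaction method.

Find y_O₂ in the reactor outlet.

0.178

Stoichiometric O₂ = 0.5 × 20.6 = 10.3 mol/min; O₂ fed = 10.3 × 1.237 = 12.74 mol/min.
Fuel reacted = 0.805 × 20.6 → ξ = 16.58 mol/min.
Outlet (n = n₀ + ν ξ):
  CO: 20.6 − 1(16.58) = 4.017
  O₂: 12.74 − 0.5(16.58) = 4.45
  CO₂: 0 + 1(16.58) = 16.58
Total out = 25.05 mol/min; y_O₂ = 4.45 / 25.05 = 0.1776.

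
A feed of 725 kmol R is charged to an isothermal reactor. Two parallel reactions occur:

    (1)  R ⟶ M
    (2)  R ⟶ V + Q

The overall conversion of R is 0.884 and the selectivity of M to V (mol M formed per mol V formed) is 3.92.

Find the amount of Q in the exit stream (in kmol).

130 kmol

Conversion of R: R consumed = 0.884 × 725 = 640.9 kmol = 1ξ₁ + 1ξ₂.
Selectivity: 1ξ₁ / (1ξ₂) = 3.92 → ξ₁ = 3.92 ξ₂.
Substitute: (1·3.92 + 1) ξ₂ = 640.9 → ξ₂ = 130.3 kmol, ξ₁ = 510.6 kmol.
Outlet amounts (n = n₀ + Σ ν·ξ):
  R: 725 − 1(510.6) − 1(130.3) = 84.1
  M: 0 + 1(510.6) = 510.6
  V: 0 + 1(130.3) = 130.3
  Q: 0 + 1(130.3) = 130.3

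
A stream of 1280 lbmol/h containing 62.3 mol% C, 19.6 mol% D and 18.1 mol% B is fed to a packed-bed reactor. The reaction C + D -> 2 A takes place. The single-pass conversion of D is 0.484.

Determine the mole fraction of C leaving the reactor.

D reacted = 0.484 × 250.9 = 121.4 lbmol/h; ν_D = −1, so ξ = 121.4/1 = 121.4 lbmol/h.
Outlet amounts (n = n₀ + ν ξ):
  C: 797.4 − 1(121.4) = 676
  D: 250.9 − 1(121.4) = 129.5
  A: 0 + 2(121.4) = 242.9
  B: 231.7 (inert)
Total out = 1280 lbmol/h; y_C = 676 / 1280 = 0.5281.

0.528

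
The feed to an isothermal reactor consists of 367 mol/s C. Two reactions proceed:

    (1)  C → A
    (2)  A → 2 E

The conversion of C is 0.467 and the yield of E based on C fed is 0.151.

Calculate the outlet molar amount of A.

144 mol/s

Conversion of C: C consumed = 1ξ₁ = 0.467 × 367 → ξ₁ = 171.4 mol/s.
Yield of E: 2ξ₂ / 367 = 0.151 → ξ₂ = 27.71 mol/s.
Outlet amounts (n = n₀ + Σ ν·ξ):
  C: 367 − 1(171.4) = 195.6
  A: 0 + 1(171.4) − 1(27.71) = 143.7
  E: 0 + 2(27.71) = 55.42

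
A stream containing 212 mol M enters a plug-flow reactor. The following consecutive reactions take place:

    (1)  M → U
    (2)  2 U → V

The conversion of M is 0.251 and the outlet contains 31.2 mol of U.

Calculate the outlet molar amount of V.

Conversion of M: M consumed = 1ξ₁ = 0.251 × 212 → ξ₁ = 53.21 mol.
U balance: n_U = 0 + 1ξ₁ − 2ξ₂ = 31.2 → ξ₂ = (1·53.21 − 31.2)/2 = 11.01 mol.
Outlet amounts (n = n₀ + Σ ν·ξ):
  M: 212 − 1(53.21) = 158.8
  U: 0 + 1(53.21) − 2(11.01) = 31.2
  V: 0 + 1(11.01) = 11.01

11 mol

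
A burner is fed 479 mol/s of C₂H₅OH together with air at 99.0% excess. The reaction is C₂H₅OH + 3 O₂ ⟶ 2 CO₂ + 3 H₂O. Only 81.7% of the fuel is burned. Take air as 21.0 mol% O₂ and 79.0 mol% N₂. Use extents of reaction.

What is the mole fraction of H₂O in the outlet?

0.081

Stoichiometric O₂ = 3 × 479 = 1437 mol/s; O₂ fed = 1437 × 1.990 = 2860 mol/s.
N₂ fed = 2860 × 79/21 = 10760 mol/s.
Fuel reacted = 0.817 × 479 → ξ = 391.3 mol/s.
Outlet (n = n₀ + ν ξ):
  C₂H₅OH: 479 − 1(391.3) = 87.66
  O₂: 2860 − 3(391.3) = 1686
  N₂: 10760 (inert)
  CO₂: 0 + 2(391.3) = 782.7
  H₂O: 0 + 3(391.3) = 1174
Total out = 14490 mol/s; y_H₂O = 1174 / 14490 = 0.08104.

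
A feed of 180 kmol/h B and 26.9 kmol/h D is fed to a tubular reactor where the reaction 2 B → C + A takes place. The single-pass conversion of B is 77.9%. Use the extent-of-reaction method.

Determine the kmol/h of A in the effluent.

70.1 kmol/h

B reacted = 0.779 × 180 = 140.2 kmol/h; ν_B = −2, so ξ = 140.2/2 = 70.11 kmol/h.
Outlet amounts (n = n₀ + ν ξ):
  B: 180 − 2(70.11) = 39.78
  C: 0 + 1(70.11) = 70.11
  A: 0 + 1(70.11) = 70.11
  D: 26.9 (inert)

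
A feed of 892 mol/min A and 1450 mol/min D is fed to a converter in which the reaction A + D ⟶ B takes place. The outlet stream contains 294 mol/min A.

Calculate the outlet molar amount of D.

852 mol/min

For A: n = n₀ − 1ξ → 294 = 892 − 1ξ, giving ξ = 598 mol/min.
Outlet amounts (n = n₀ + ν ξ):
  A: 892 − 1(598) = 294
  D: 1450 − 1(598) = 852
  B: 0 + 1(598) = 598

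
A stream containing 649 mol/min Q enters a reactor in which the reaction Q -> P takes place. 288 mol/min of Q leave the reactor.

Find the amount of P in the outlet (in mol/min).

361 mol/min

For Q: n = n₀ − 1ξ → 288 = 649 − 1ξ, giving ξ = 361 mol/min.
Outlet amounts (n = n₀ + ν ξ):
  Q: 649 − 1(361) = 288
  P: 0 + 1(361) = 361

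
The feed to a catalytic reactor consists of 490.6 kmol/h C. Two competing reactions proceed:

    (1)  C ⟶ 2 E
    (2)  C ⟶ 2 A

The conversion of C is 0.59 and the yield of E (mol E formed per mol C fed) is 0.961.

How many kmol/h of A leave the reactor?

Yield of E: 2ξ₁ / 490.6 = 0.961 → ξ₁ = 235.7 kmol/h.
Conversion of C: 1ξ₁ + 1ξ₂ = 0.59 × 490.6 = 289.5 → ξ₂ = 53.72 kmol/h.
Outlet amounts (n = n₀ + Σ ν·ξ):
  C: 490.6 − 1(235.7) − 1(53.72) = 201.1
  E: 0 + 2(235.7) = 471.5
  A: 0 + 2(53.72) = 107.4

107 kmol/h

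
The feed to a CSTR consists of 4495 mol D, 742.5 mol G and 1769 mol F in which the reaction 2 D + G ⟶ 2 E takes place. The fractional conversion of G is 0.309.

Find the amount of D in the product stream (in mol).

4040 mol

G reacted = 0.309 × 742.5 = 229.4 mol; ν_G = −1, so ξ = 229.4/1 = 229.4 mol.
Outlet amounts (n = n₀ + ν ξ):
  D: 4495 − 2(229.4) = 4036
  G: 742.5 − 1(229.4) = 513.1
  E: 0 + 2(229.4) = 458.9
  F: 1769 (inert)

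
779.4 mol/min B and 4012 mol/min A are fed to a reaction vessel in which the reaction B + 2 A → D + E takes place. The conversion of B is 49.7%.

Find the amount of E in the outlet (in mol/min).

B reacted = 0.497 × 779.4 = 387.4 mol/min; ν_B = −1, so ξ = 387.4/1 = 387.4 mol/min.
Outlet amounts (n = n₀ + ν ξ):
  B: 779.4 − 1(387.4) = 392
  A: 4012 − 2(387.4) = 3237
  D: 0 + 1(387.4) = 387.4
  E: 0 + 1(387.4) = 387.4

387 mol/min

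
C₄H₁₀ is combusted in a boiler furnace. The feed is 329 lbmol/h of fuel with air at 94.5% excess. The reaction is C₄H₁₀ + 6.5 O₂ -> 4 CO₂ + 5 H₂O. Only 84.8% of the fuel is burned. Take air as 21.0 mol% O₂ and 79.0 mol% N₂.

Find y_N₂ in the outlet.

0.761

Stoichiometric O₂ = 6.5 × 329 = 2138 lbmol/h; O₂ fed = 2138 × 1.945 = 4159 lbmol/h.
N₂ fed = 4159 × 79/21 = 15650 lbmol/h.
Fuel reacted = 0.848 × 329 → ξ = 279 lbmol/h.
Outlet (n = n₀ + ν ξ):
  C₄H₁₀: 329 − 1(279) = 50.01
  O₂: 4159 − 6.5(279) = 2346
  N₂: 15650 (inert)
  CO₂: 0 + 4(279) = 1116
  H₂O: 0 + 5(279) = 1395
Total out = 20550 lbmol/h; y_N₂ = 15650 / 20550 = 0.7613.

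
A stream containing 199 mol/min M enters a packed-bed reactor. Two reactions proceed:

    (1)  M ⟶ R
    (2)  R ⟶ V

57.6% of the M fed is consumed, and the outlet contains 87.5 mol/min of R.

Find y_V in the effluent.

0.136

Conversion of M: M consumed = 1ξ₁ = 0.576 × 199 → ξ₁ = 114.6 mol/min.
R balance: n_R = 0 + 1ξ₁ − 1ξ₂ = 87.5 → ξ₂ = (1·114.6 − 87.5)/1 = 27.12 mol/min.
Outlet amounts (n = n₀ + Σ ν·ξ):
  M: 199 − 1(114.6) = 84.38
  R: 0 + 1(114.6) − 1(27.12) = 87.5
  V: 0 + 1(27.12) = 27.12
Total out = 199 mol/min; y_V = 27.12 / 199 = 0.1363.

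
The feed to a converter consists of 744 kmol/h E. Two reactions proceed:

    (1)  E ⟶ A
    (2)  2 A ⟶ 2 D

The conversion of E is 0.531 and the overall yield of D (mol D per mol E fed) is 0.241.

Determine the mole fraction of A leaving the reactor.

Conversion of E: E consumed = 1ξ₁ = 0.531 × 744 → ξ₁ = 395.1 kmol/h.
Yield of D: 2ξ₂ / 744 = 0.241 → ξ₂ = 89.65 kmol/h.
Outlet amounts (n = n₀ + Σ ν·ξ):
  E: 744 − 1(395.1) = 348.9
  A: 0 + 1(395.1) − 2(89.65) = 215.8
  D: 0 + 2(89.65) = 179.3
Total out = 744 kmol/h; y_A = 215.8 / 744 = 0.29.

0.29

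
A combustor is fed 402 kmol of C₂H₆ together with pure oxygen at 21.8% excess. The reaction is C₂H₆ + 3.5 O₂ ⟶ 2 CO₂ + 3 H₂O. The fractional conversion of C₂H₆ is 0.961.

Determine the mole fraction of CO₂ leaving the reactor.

Stoichiometric O₂ = 3.5 × 402 = 1407 kmol; O₂ fed = 1407 × 1.218 = 1714 kmol.
Fuel reacted = 0.961 × 402 → ξ = 386.3 kmol.
Outlet (n = n₀ + ν ξ):
  C₂H₆: 402 − 1(386.3) = 15.68
  O₂: 1714 − 3.5(386.3) = 361.6
  CO₂: 0 + 2(386.3) = 772.6
  H₂O: 0 + 3(386.3) = 1159
Total out = 2309 kmol; y_CO₂ = 772.6 / 2309 = 0.3346.

0.335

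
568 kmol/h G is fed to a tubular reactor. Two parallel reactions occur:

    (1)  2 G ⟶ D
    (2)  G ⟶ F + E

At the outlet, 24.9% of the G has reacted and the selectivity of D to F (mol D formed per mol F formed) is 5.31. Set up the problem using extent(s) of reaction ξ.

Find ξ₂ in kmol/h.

ξ₂ = 12.2 kmol/h

Conversion of G: G consumed = 0.249 × 568 = 141.4 kmol/h = 2ξ₁ + 1ξ₂.
Selectivity: 1ξ₁ / (1ξ₂) = 5.31 → ξ₁ = 5.31 ξ₂.
Substitute: (2·5.31 + 1) ξ₂ = 141.4 → ξ₂ = 12.17 kmol/h, ξ₁ = 64.63 kmol/h.
Outlet amounts (n = n₀ + Σ ν·ξ):
  G: 568 − 2(64.63) − 1(12.17) = 426.6
  D: 0 + 1(64.63) = 64.63
  F: 0 + 1(12.17) = 12.17
  E: 0 + 1(12.17) = 12.17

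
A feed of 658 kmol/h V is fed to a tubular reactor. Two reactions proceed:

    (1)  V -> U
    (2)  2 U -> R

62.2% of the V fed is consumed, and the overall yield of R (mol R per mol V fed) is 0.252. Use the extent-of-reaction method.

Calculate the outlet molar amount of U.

Conversion of V: V consumed = 1ξ₁ = 0.622 × 658 → ξ₁ = 409.3 kmol/h.
Yield of R: 1ξ₂ / 658 = 0.252 → ξ₂ = 165.8 kmol/h.
Outlet amounts (n = n₀ + Σ ν·ξ):
  V: 658 − 1(409.3) = 248.7
  U: 0 + 1(409.3) − 2(165.8) = 77.64
  R: 0 + 1(165.8) = 165.8

77.6 kmol/h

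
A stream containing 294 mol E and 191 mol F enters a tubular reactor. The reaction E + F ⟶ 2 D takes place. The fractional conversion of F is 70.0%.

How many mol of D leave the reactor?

F reacted = 0.7 × 191 = 133.7 mol; ν_F = −1, so ξ = 133.7/1 = 133.7 mol.
Outlet amounts (n = n₀ + ν ξ):
  E: 294 − 1(133.7) = 160.3
  F: 191 − 1(133.7) = 57.3
  D: 0 + 2(133.7) = 267.4

267 mol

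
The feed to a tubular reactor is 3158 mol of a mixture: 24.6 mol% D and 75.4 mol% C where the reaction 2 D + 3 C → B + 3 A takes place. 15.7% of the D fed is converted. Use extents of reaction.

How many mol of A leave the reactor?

D reacted = 0.157 × 776.9 = 122 mol; ν_D = −2, so ξ = 122/2 = 60.98 mol.
Outlet amounts (n = n₀ + ν ξ):
  D: 776.9 − 2(60.98) = 654.9
  C: 2381 − 3(60.98) = 2198
  B: 0 + 1(60.98) = 60.98
  A: 0 + 3(60.98) = 183

183 mol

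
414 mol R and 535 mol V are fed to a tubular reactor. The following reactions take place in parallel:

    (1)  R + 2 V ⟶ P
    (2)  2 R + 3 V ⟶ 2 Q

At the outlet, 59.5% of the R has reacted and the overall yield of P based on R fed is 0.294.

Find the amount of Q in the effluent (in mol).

Yield of P: 1ξ₁ / 414 = 0.294 → ξ₁ = 121.7 mol.
Conversion of R: 1ξ₁ + 2ξ₂ = 0.595 × 414 = 246.3 → ξ₂ = 62.31 mol.
Outlet amounts (n = n₀ + Σ ν·ξ):
  R: 414 − 1(121.7) − 2(62.31) = 167.7
  V: 535 − 2(121.7) − 3(62.31) = 104.6
  P: 0 + 1(121.7) = 121.7
  Q: 0 + 2(62.31) = 124.6

125 mol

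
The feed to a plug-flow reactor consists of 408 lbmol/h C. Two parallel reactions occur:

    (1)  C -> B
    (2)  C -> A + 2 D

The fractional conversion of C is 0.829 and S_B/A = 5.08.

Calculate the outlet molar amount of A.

Conversion of C: C consumed = 0.829 × 408 = 338.2 lbmol/h = 1ξ₁ + 1ξ₂.
Selectivity: 1ξ₁ / (1ξ₂) = 5.08 → ξ₁ = 5.08 ξ₂.
Substitute: (1·5.08 + 1) ξ₂ = 338.2 → ξ₂ = 55.63 lbmol/h, ξ₁ = 282.6 lbmol/h.
Outlet amounts (n = n₀ + Σ ν·ξ):
  C: 408 − 1(282.6) − 1(55.63) = 69.77
  B: 0 + 1(282.6) = 282.6
  A: 0 + 1(55.63) = 55.63
  D: 0 + 2(55.63) = 111.3

55.6 lbmol/h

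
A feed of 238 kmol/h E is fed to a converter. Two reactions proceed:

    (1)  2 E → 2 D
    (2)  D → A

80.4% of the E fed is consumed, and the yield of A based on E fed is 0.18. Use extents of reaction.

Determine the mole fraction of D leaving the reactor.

Conversion of E: E consumed = 2ξ₁ = 0.804 × 238 → ξ₁ = 95.68 kmol/h.
Yield of A: 1ξ₂ / 238 = 0.18 → ξ₂ = 42.84 kmol/h.
Outlet amounts (n = n₀ + Σ ν·ξ):
  E: 238 − 2(95.68) = 46.65
  D: 0 + 2(95.68) − 1(42.84) = 148.5
  A: 0 + 1(42.84) = 42.84
Total out = 238 kmol/h; y_D = 148.5 / 238 = 0.624.

0.624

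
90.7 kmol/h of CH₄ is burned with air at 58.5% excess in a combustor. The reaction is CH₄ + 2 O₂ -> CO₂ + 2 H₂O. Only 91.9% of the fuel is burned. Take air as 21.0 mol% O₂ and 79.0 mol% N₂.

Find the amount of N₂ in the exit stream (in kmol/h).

1080 kmol/h

Stoichiometric O₂ = 2 × 90.7 = 181.4 kmol/h; O₂ fed = 181.4 × 1.585 = 287.5 kmol/h.
N₂ fed = 287.5 × 79/21 = 1082 kmol/h.
Fuel reacted = 0.919 × 90.7 → ξ = 83.35 kmol/h.
Outlet (n = n₀ + ν ξ):
  CH₄: 90.7 − 1(83.35) = 7.347
  O₂: 287.5 − 2(83.35) = 120.8
  N₂: 1082 (inert)
  CO₂: 0 + 1(83.35) = 83.35
  H₂O: 0 + 2(83.35) = 166.7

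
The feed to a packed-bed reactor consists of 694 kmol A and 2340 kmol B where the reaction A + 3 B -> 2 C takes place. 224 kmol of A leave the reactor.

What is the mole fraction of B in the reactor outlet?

0.444

For A: n = n₀ − 1ξ → 224 = 694 − 1ξ, giving ξ = 470 kmol.
Outlet amounts (n = n₀ + ν ξ):
  A: 694 − 1(470) = 224
  B: 2340 − 3(470) = 930
  C: 0 + 2(470) = 940
Total out = 2094 kmol; y_B = 930 / 2094 = 0.4441.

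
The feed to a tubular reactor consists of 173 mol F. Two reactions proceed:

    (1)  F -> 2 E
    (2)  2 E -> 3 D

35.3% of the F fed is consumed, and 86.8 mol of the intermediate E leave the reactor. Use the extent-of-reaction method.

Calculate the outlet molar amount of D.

Conversion of F: F consumed = 1ξ₁ = 0.353 × 173 → ξ₁ = 61.07 mol.
E balance: n_E = 0 + 2ξ₁ − 2ξ₂ = 86.8 → ξ₂ = (2·61.07 − 86.8)/2 = 17.67 mol.
Outlet amounts (n = n₀ + Σ ν·ξ):
  F: 173 − 1(61.07) = 111.9
  E: 0 + 2(61.07) − 2(17.67) = 86.8
  D: 0 + 3(17.67) = 53.01

53 mol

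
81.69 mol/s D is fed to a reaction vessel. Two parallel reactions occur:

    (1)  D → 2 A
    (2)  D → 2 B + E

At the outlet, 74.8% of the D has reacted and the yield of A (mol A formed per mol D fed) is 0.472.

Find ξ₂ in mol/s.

Yield of A: 2ξ₁ / 81.69 = 0.472 → ξ₁ = 19.28 mol/s.
Conversion of D: 1ξ₁ + 1ξ₂ = 0.748 × 81.69 = 61.1 → ξ₂ = 41.83 mol/s.
Outlet amounts (n = n₀ + Σ ν·ξ):
  D: 81.69 − 1(19.28) − 1(41.83) = 20.59
  A: 0 + 2(19.28) = 38.56
  B: 0 + 2(41.83) = 83.65
  E: 0 + 1(41.83) = 41.83

ξ₂ = 41.8 mol/s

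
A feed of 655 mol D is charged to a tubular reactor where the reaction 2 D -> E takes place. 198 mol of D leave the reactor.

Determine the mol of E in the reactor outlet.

228 mol

For D: n = n₀ − 2ξ → 198 = 655 − 2ξ, giving ξ = 228.5 mol.
Outlet amounts (n = n₀ + ν ξ):
  D: 655 − 2(228.5) = 198
  E: 0 + 1(228.5) = 228.5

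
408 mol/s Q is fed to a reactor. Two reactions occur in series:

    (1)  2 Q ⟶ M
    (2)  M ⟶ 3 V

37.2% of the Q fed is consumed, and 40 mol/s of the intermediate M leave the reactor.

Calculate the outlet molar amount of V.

108 mol/s

Conversion of Q: Q consumed = 2ξ₁ = 0.372 × 408 → ξ₁ = 75.89 mol/s.
M balance: n_M = 0 + 1ξ₁ − 1ξ₂ = 40 → ξ₂ = (1·75.89 − 40)/1 = 35.89 mol/s.
Outlet amounts (n = n₀ + Σ ν·ξ):
  Q: 408 − 2(75.89) = 256.2
  M: 0 + 1(75.89) − 1(35.89) = 40
  V: 0 + 3(35.89) = 107.7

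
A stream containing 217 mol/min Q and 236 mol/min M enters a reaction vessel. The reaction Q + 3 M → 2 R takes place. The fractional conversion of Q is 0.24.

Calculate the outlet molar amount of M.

Q reacted = 0.24 × 217 = 52.08 mol/min; ν_Q = −1, so ξ = 52.08/1 = 52.08 mol/min.
Outlet amounts (n = n₀ + ν ξ):
  Q: 217 − 1(52.08) = 164.9
  M: 236 − 3(52.08) = 79.76
  R: 0 + 2(52.08) = 104.2

79.8 mol/min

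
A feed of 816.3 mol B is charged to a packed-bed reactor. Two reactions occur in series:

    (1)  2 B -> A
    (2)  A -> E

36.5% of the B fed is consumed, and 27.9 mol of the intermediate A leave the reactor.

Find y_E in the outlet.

Conversion of B: B consumed = 2ξ₁ = 0.365 × 816.3 → ξ₁ = 149 mol.
A balance: n_A = 0 + 1ξ₁ − 1ξ₂ = 27.9 → ξ₂ = (1·149 − 27.9)/1 = 121.1 mol.
Outlet amounts (n = n₀ + Σ ν·ξ):
  B: 816.3 − 2(149) = 518.4
  A: 0 + 1(149) − 1(121.1) = 27.9
  E: 0 + 1(121.1) = 121.1
Total out = 667.3 mol; y_E = 121.1 / 667.3 = 0.1814.

0.181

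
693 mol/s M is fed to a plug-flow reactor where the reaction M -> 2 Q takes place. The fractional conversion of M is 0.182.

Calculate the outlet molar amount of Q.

M reacted = 0.182 × 693 = 126.1 mol/s; ν_M = −1, so ξ = 126.1/1 = 126.1 mol/s.
Outlet amounts (n = n₀ + ν ξ):
  M: 693 − 1(126.1) = 566.9
  Q: 0 + 2(126.1) = 252.3

252 mol/s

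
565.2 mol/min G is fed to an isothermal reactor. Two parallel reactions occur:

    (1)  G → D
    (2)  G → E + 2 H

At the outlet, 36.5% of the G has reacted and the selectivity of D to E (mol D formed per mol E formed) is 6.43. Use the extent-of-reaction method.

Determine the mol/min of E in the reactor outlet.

Conversion of G: G consumed = 0.365 × 565.2 = 206.3 mol/min = 1ξ₁ + 1ξ₂.
Selectivity: 1ξ₁ / (1ξ₂) = 6.43 → ξ₁ = 6.43 ξ₂.
Substitute: (1·6.43 + 1) ξ₂ = 206.3 → ξ₂ = 27.77 mol/min, ξ₁ = 178.5 mol/min.
Outlet amounts (n = n₀ + Σ ν·ξ):
  G: 565.2 − 1(178.5) − 1(27.77) = 358.9
  D: 0 + 1(178.5) = 178.5
  E: 0 + 1(27.77) = 27.77
  H: 0 + 2(27.77) = 55.53

27.8 mol/min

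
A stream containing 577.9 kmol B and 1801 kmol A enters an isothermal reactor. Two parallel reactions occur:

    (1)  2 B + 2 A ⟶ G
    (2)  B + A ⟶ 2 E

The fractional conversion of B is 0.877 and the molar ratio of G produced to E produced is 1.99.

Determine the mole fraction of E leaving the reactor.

0.0664

Conversion of B: B consumed = 0.877 × 577.9 = 506.8 kmol = 2ξ₁ + 1ξ₂.
Selectivity: 1ξ₁ / (2ξ₂) = 1.99 → ξ₁ = 3.98 ξ₂.
Substitute: (2·3.98 + 1) ξ₂ = 506.8 → ξ₂ = 56.56 kmol, ξ₁ = 225.1 kmol.
Outlet amounts (n = n₀ + Σ ν·ξ):
  B: 577.9 − 2(225.1) − 1(56.56) = 71.08
  A: 1801 − 2(225.1) − 1(56.56) = 1294
  G: 0 + 1(225.1) = 225.1
  E: 0 + 2(56.56) = 113.1
Total out = 1704 kmol; y_E = 113.1 / 1704 = 0.06641.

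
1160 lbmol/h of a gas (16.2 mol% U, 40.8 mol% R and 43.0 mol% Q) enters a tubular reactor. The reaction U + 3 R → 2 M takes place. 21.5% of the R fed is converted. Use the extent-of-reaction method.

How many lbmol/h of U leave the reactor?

154 lbmol/h

R reacted = 0.215 × 473.3 = 101.8 lbmol/h; ν_R = −3, so ξ = 101.8/3 = 33.92 lbmol/h.
Outlet amounts (n = n₀ + ν ξ):
  U: 187.9 − 1(33.92) = 154
  R: 473.3 − 3(33.92) = 371.5
  M: 0 + 2(33.92) = 67.84
  Q: 498.8 (inert)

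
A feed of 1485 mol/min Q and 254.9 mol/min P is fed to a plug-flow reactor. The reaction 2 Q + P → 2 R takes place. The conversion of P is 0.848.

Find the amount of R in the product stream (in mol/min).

P reacted = 0.848 × 254.9 = 216.2 mol/min; ν_P = −1, so ξ = 216.2/1 = 216.2 mol/min.
Outlet amounts (n = n₀ + ν ξ):
  Q: 1485 − 2(216.2) = 1053
  P: 254.9 − 1(216.2) = 38.74
  R: 0 + 2(216.2) = 432.3

432 mol/min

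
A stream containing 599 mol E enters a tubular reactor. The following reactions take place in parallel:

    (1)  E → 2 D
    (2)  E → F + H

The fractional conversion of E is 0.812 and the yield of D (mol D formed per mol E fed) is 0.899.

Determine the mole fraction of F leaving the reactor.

Yield of D: 2ξ₁ / 599 = 0.899 → ξ₁ = 269.3 mol.
Conversion of E: 1ξ₁ + 1ξ₂ = 0.812 × 599 = 486.4 → ξ₂ = 217.1 mol.
Outlet amounts (n = n₀ + Σ ν·ξ):
  E: 599 − 1(269.3) − 1(217.1) = 112.6
  D: 0 + 2(269.3) = 538.5
  F: 0 + 1(217.1) = 217.1
  H: 0 + 1(217.1) = 217.1
Total out = 1085 mol; y_F = 217.1 / 1085 = 0.2001.

0.2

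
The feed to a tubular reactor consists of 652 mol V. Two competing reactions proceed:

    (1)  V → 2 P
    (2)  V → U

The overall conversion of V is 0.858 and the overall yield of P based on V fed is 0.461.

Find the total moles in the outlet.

802 mol

Yield of P: 2ξ₁ / 652 = 0.461 → ξ₁ = 150.3 mol.
Conversion of V: 1ξ₁ + 1ξ₂ = 0.858 × 652 = 559.4 → ξ₂ = 409.1 mol.
Outlet amounts (n = n₀ + Σ ν·ξ):
  V: 652 − 1(150.3) − 1(409.1) = 92.58
  P: 0 + 2(150.3) = 300.6
  U: 0 + 1(409.1) = 409.1
Total out = 92.58 + 300.6 + 409.1 = 802.3 mol.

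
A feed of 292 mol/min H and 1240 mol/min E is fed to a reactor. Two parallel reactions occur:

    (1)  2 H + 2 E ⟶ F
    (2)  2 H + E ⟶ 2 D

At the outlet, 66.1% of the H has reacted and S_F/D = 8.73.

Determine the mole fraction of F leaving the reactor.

Conversion of H: H consumed = 0.661 × 292 = 193 mol/min = 2ξ₁ + 2ξ₂.
Selectivity: 1ξ₁ / (2ξ₂) = 8.73 → ξ₁ = 17.46 ξ₂.
Substitute: (2·17.46 + 2) ξ₂ = 193 → ξ₂ = 5.228 mol/min, ξ₁ = 91.28 mol/min.
Outlet amounts (n = n₀ + Σ ν·ξ):
  H: 292 − 2(91.28) − 2(5.228) = 98.99
  E: 1240 − 2(91.28) − 1(5.228) = 1052
  F: 0 + 1(91.28) = 91.28
  D: 0 + 2(5.228) = 10.46
Total out = 1253 mol/min; y_F = 91.28 / 1253 = 0.07285.

0.0729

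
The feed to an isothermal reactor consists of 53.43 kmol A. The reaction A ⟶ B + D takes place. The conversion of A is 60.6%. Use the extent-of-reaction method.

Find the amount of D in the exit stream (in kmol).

A reacted = 0.606 × 53.43 = 32.38 kmol; ν_A = −1, so ξ = 32.38/1 = 32.38 kmol.
Outlet amounts (n = n₀ + ν ξ):
  A: 53.43 − 1(32.38) = 21.05
  B: 0 + 1(32.38) = 32.38
  D: 0 + 1(32.38) = 32.38

32.4 kmol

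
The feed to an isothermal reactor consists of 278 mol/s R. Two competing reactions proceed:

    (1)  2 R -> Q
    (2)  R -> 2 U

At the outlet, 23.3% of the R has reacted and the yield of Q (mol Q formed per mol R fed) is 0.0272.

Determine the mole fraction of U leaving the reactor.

0.31

Yield of Q: 1ξ₁ / 278 = 0.0272 → ξ₁ = 7.562 mol/s.
Conversion of R: 2ξ₁ + 1ξ₂ = 0.233 × 278 = 64.77 → ξ₂ = 49.65 mol/s.
Outlet amounts (n = n₀ + Σ ν·ξ):
  R: 278 − 2(7.562) − 1(49.65) = 213.2
  Q: 0 + 1(7.562) = 7.562
  U: 0 + 2(49.65) = 99.3
Total out = 320.1 mol/s; y_U = 99.3 / 320.1 = 0.3102.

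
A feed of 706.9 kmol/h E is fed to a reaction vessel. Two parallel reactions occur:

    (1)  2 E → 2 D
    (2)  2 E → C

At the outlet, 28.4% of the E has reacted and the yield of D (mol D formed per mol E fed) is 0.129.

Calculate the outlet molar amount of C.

Yield of D: 2ξ₁ / 706.9 = 0.129 → ξ₁ = 45.6 kmol/h.
Conversion of E: 2ξ₁ + 2ξ₂ = 0.284 × 706.9 = 200.8 → ξ₂ = 54.78 kmol/h.
Outlet amounts (n = n₀ + Σ ν·ξ):
  E: 706.9 − 2(45.6) − 2(54.78) = 506.1
  D: 0 + 2(45.6) = 91.19
  C: 0 + 1(54.78) = 54.78

54.8 kmol/h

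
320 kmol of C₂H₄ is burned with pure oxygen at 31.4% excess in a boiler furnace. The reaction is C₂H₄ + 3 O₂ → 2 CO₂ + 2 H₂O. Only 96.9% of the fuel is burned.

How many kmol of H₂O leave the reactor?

Stoichiometric O₂ = 3 × 320 = 960 kmol; O₂ fed = 960 × 1.314 = 1261 kmol.
Fuel reacted = 0.969 × 320 → ξ = 310.1 kmol.
Outlet (n = n₀ + ν ξ):
  C₂H₄: 320 − 1(310.1) = 9.92
  O₂: 1261 − 3(310.1) = 331.2
  CO₂: 0 + 2(310.1) = 620.2
  H₂O: 0 + 2(310.1) = 620.2

620 kmol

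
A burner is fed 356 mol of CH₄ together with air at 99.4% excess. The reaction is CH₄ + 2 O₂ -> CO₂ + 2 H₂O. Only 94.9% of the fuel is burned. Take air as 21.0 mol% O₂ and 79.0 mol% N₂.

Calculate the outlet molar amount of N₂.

Stoichiometric O₂ = 2 × 356 = 712 mol; O₂ fed = 712 × 1.994 = 1420 mol.
N₂ fed = 1420 × 79/21 = 5341 mol.
Fuel reacted = 0.949 × 356 → ξ = 337.8 mol.
Outlet (n = n₀ + ν ξ):
  CH₄: 356 − 1(337.8) = 18.16
  O₂: 1420 − 2(337.8) = 744
  N₂: 5341 (inert)
  CO₂: 0 + 1(337.8) = 337.8
  H₂O: 0 + 2(337.8) = 675.7

5340 mol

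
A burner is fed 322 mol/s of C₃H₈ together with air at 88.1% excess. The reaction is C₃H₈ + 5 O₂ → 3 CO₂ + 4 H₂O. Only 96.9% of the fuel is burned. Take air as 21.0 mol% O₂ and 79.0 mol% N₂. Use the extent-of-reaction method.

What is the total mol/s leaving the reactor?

Stoichiometric O₂ = 5 × 322 = 1610 mol/s; O₂ fed = 1610 × 1.881 = 3028 mol/s.
N₂ fed = 3028 × 79/21 = 11390 mol/s.
Fuel reacted = 0.969 × 322 → ξ = 312 mol/s.
Outlet (n = n₀ + ν ξ):
  C₃H₈: 322 − 1(312) = 9.982
  O₂: 3028 − 5(312) = 1468
  N₂: 11390 (inert)
  CO₂: 0 + 3(312) = 936.1
  H₂O: 0 + 4(312) = 1248
Total out = 9.982 + 1468 + 11390 + 936.1 + 1248 = 15060 mol/s.

15100 mol/s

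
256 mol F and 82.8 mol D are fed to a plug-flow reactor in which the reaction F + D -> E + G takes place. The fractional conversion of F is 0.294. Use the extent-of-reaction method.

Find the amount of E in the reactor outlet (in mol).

F reacted = 0.294 × 256 = 75.26 mol; ν_F = −1, so ξ = 75.26/1 = 75.26 mol.
Outlet amounts (n = n₀ + ν ξ):
  F: 256 − 1(75.26) = 180.7
  D: 82.8 − 1(75.26) = 7.536
  E: 0 + 1(75.26) = 75.26
  G: 0 + 1(75.26) = 75.26

75.3 mol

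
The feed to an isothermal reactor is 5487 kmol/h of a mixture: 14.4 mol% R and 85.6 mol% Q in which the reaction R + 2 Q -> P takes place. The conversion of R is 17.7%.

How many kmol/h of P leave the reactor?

R reacted = 0.177 × 790.1 = 139.9 kmol/h; ν_R = −1, so ξ = 139.9/1 = 139.9 kmol/h.
Outlet amounts (n = n₀ + ν ξ):
  R: 790.1 − 1(139.9) = 650.3
  Q: 4697 − 2(139.9) = 4417
  P: 0 + 1(139.9) = 139.9

140 kmol/h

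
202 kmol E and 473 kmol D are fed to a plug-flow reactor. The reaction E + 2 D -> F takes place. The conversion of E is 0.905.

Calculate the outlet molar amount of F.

183 kmol

E reacted = 0.905 × 202 = 182.8 kmol; ν_E = −1, so ξ = 182.8/1 = 182.8 kmol.
Outlet amounts (n = n₀ + ν ξ):
  E: 202 − 1(182.8) = 19.19
  D: 473 − 2(182.8) = 107.4
  F: 0 + 1(182.8) = 182.8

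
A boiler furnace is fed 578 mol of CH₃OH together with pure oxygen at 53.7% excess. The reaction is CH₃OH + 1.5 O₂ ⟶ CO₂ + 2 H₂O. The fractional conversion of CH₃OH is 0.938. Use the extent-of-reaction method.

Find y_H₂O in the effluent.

0.497

Stoichiometric O₂ = 1.5 × 578 = 867 mol; O₂ fed = 867 × 1.537 = 1333 mol.
Fuel reacted = 0.938 × 578 → ξ = 542.2 mol.
Outlet (n = n₀ + ν ξ):
  CH₃OH: 578 − 1(542.2) = 35.84
  O₂: 1333 − 1.5(542.2) = 519.3
  CO₂: 0 + 1(542.2) = 542.2
  H₂O: 0 + 2(542.2) = 1084
Total out = 2182 mol; y_H₂O = 1084 / 2182 = 0.497.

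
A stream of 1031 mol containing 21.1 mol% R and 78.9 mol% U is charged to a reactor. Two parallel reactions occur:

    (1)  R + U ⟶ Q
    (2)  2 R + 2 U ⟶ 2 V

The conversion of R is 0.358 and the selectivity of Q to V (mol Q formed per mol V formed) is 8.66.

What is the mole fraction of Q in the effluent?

Conversion of R: R consumed = 0.358 × 217.5 = 77.88 mol = 1ξ₁ + 2ξ₂.
Selectivity: 1ξ₁ / (2ξ₂) = 8.66 → ξ₁ = 17.32 ξ₂.
Substitute: (1·17.32 + 2) ξ₂ = 77.88 → ξ₂ = 4.031 mol, ξ₁ = 69.82 mol.
Outlet amounts (n = n₀ + Σ ν·ξ):
  R: 217.5 − 1(69.82) − 2(4.031) = 139.7
  U: 813.5 − 1(69.82) − 2(4.031) = 735.6
  Q: 0 + 1(69.82) = 69.82
  V: 0 + 2(4.031) = 8.062
Total out = 953.1 mol; y_Q = 69.82 / 953.1 = 0.07325.

0.0733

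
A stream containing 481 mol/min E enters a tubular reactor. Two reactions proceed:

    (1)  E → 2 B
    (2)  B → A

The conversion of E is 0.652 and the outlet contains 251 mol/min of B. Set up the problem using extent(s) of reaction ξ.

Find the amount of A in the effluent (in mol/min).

Conversion of E: E consumed = 1ξ₁ = 0.652 × 481 → ξ₁ = 313.6 mol/min.
B balance: n_B = 0 + 2ξ₁ − 1ξ₂ = 251 → ξ₂ = (2·313.6 − 251)/1 = 376.2 mol/min.
Outlet amounts (n = n₀ + Σ ν·ξ):
  E: 481 − 1(313.6) = 167.4
  B: 0 + 2(313.6) − 1(376.2) = 251
  A: 0 + 1(376.2) = 376.2

376 mol/min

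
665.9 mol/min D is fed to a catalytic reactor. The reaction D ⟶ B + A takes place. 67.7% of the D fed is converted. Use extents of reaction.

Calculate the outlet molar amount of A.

451 mol/min

D reacted = 0.677 × 665.9 = 450.8 mol/min; ν_D = −1, so ξ = 450.8/1 = 450.8 mol/min.
Outlet amounts (n = n₀ + ν ξ):
  D: 665.9 − 1(450.8) = 215.1
  B: 0 + 1(450.8) = 450.8
  A: 0 + 1(450.8) = 450.8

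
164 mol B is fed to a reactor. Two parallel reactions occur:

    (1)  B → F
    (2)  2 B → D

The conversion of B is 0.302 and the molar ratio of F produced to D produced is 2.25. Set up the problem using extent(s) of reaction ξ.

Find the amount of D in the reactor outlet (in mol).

Conversion of B: B consumed = 0.302 × 164 = 49.53 mol = 1ξ₁ + 2ξ₂.
Selectivity: 1ξ₁ / (1ξ₂) = 2.25 → ξ₁ = 2.25 ξ₂.
Substitute: (1·2.25 + 2) ξ₂ = 49.53 → ξ₂ = 11.65 mol, ξ₁ = 26.22 mol.
Outlet amounts (n = n₀ + Σ ν·ξ):
  B: 164 − 1(26.22) − 2(11.65) = 114.5
  F: 0 + 1(26.22) = 26.22
  D: 0 + 1(11.65) = 11.65

11.7 mol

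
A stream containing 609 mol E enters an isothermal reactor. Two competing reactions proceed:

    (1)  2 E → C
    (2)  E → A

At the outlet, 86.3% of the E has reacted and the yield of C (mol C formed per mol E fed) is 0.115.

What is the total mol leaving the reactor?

539 mol

Yield of C: 1ξ₁ / 609 = 0.115 → ξ₁ = 70.03 mol.
Conversion of E: 2ξ₁ + 1ξ₂ = 0.863 × 609 = 525.6 → ξ₂ = 385.5 mol.
Outlet amounts (n = n₀ + Σ ν·ξ):
  E: 609 − 2(70.03) − 1(385.5) = 83.43
  C: 0 + 1(70.03) = 70.03
  A: 0 + 1(385.5) = 385.5
Total out = 83.43 + 70.03 + 385.5 = 539 mol.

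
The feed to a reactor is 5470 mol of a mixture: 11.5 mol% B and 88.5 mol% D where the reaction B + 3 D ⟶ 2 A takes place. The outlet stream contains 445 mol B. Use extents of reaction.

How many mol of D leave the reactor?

4290 mol

For B: n = n₀ − 1ξ → 445 = 629 − 1ξ, giving ξ = 184 mol.
Outlet amounts (n = n₀ + ν ξ):
  B: 629 − 1(184) = 445
  D: 4841 − 3(184) = 4289
  A: 0 + 2(184) = 368.1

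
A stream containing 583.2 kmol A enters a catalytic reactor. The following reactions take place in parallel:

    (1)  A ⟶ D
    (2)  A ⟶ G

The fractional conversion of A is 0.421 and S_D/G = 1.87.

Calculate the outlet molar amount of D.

Conversion of A: A consumed = 0.421 × 583.2 = 245.5 kmol = 1ξ₁ + 1ξ₂.
Selectivity: 1ξ₁ / (1ξ₂) = 1.87 → ξ₁ = 1.87 ξ₂.
Substitute: (1·1.87 + 1) ξ₂ = 245.5 → ξ₂ = 85.55 kmol, ξ₁ = 160 kmol.
Outlet amounts (n = n₀ + Σ ν·ξ):
  A: 583.2 − 1(160) − 1(85.55) = 337.7
  D: 0 + 1(160) = 160
  G: 0 + 1(85.55) = 85.55

160 kmol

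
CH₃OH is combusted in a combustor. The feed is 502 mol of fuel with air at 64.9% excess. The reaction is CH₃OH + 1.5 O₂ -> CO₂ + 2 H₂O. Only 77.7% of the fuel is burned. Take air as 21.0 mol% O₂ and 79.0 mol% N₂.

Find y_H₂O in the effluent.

0.118

Stoichiometric O₂ = 1.5 × 502 = 753 mol; O₂ fed = 753 × 1.649 = 1242 mol.
N₂ fed = 1242 × 79/21 = 4671 mol.
Fuel reacted = 0.777 × 502 → ξ = 390.1 mol.
Outlet (n = n₀ + ν ξ):
  CH₃OH: 502 − 1(390.1) = 111.9
  O₂: 1242 − 1.5(390.1) = 656.6
  N₂: 4671 (inert)
  CO₂: 0 + 1(390.1) = 390.1
  H₂O: 0 + 2(390.1) = 780.1
Total out = 6610 mol; y_H₂O = 780.1 / 6610 = 0.118.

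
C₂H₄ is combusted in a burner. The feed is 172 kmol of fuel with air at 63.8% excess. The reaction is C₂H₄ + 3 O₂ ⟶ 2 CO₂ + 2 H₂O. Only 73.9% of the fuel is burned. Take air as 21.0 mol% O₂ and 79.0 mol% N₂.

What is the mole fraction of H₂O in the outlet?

Stoichiometric O₂ = 3 × 172 = 516 kmol; O₂ fed = 516 × 1.638 = 845.2 kmol.
N₂ fed = 845.2 × 79/21 = 3180 kmol.
Fuel reacted = 0.739 × 172 → ξ = 127.1 kmol.
Outlet (n = n₀ + ν ξ):
  C₂H₄: 172 − 1(127.1) = 44.89
  O₂: 845.2 − 3(127.1) = 463.9
  N₂: 3180 (inert)
  CO₂: 0 + 2(127.1) = 254.2
  H₂O: 0 + 2(127.1) = 254.2
Total out = 4197 kmol; y_H₂O = 254.2 / 4197 = 0.06057.

0.0606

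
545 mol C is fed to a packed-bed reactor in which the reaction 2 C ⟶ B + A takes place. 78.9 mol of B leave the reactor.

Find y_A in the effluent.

0.145

For B: n = n₀ + 1ξ → 78.9 = 0 + 1ξ, giving ξ = 78.9 mol.
Outlet amounts (n = n₀ + ν ξ):
  C: 545 − 2(78.9) = 387.2
  B: 0 + 1(78.9) = 78.9
  A: 0 + 1(78.9) = 78.9
Total out = 545 mol; y_A = 78.9 / 545 = 0.1448.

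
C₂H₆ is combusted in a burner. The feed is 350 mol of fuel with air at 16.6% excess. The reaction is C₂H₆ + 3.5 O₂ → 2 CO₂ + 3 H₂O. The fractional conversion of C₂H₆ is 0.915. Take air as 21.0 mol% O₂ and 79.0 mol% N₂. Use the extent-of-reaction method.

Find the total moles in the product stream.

7310 mol

Stoichiometric O₂ = 3.5 × 350 = 1225 mol; O₂ fed = 1225 × 1.166 = 1428 mol.
N₂ fed = 1428 × 79/21 = 5373 mol.
Fuel reacted = 0.915 × 350 → ξ = 320.2 mol.
Outlet (n = n₀ + ν ξ):
  C₂H₆: 350 − 1(320.2) = 29.75
  O₂: 1428 − 3.5(320.2) = 307.5
  N₂: 5373 (inert)
  CO₂: 0 + 2(320.2) = 640.5
  H₂O: 0 + 3(320.2) = 960.8
Total out = 29.75 + 307.5 + 5373 + 640.5 + 960.8 = 7312 mol.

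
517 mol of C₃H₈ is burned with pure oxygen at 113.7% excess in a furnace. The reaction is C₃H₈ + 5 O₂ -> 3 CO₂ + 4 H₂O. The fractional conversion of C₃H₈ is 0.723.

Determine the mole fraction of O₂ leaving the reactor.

Stoichiometric O₂ = 5 × 517 = 2585 mol; O₂ fed = 2585 × 2.137 = 5524 mol.
Fuel reacted = 0.723 × 517 → ξ = 373.8 mol.
Outlet (n = n₀ + ν ξ):
  C₃H₈: 517 − 1(373.8) = 143.2
  O₂: 5524 − 5(373.8) = 3655
  CO₂: 0 + 3(373.8) = 1121
  H₂O: 0 + 4(373.8) = 1495
Total out = 6415 mol; y_O₂ = 3655 / 6415 = 0.5698.

0.57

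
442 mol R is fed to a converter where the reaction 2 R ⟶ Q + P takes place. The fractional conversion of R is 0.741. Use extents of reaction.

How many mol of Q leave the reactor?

R reacted = 0.741 × 442 = 327.5 mol; ν_R = −2, so ξ = 327.5/2 = 163.8 mol.
Outlet amounts (n = n₀ + ν ξ):
  R: 442 − 2(163.8) = 114.5
  Q: 0 + 1(163.8) = 163.8
  P: 0 + 1(163.8) = 163.8

164 mol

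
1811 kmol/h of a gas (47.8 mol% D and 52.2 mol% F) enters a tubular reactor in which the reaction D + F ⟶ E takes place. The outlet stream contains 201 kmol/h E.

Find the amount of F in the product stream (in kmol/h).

For E: n = n₀ + 1ξ → 201 = 0 + 1ξ, giving ξ = 201 kmol/h.
Outlet amounts (n = n₀ + ν ξ):
  D: 865.7 − 1(201) = 664.7
  F: 945.3 − 1(201) = 744.3
  E: 0 + 1(201) = 201

744 kmol/h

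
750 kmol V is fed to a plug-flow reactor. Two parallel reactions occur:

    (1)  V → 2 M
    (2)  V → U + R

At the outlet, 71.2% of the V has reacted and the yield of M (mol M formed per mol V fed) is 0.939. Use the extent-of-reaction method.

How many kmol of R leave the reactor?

Yield of M: 2ξ₁ / 750 = 0.939 → ξ₁ = 352.1 kmol.
Conversion of V: 1ξ₁ + 1ξ₂ = 0.712 × 750 = 534 → ξ₂ = 181.9 kmol.
Outlet amounts (n = n₀ + Σ ν·ξ):
  V: 750 − 1(352.1) − 1(181.9) = 216
  M: 0 + 2(352.1) = 704.2
  U: 0 + 1(181.9) = 181.9
  R: 0 + 1(181.9) = 181.9

182 kmol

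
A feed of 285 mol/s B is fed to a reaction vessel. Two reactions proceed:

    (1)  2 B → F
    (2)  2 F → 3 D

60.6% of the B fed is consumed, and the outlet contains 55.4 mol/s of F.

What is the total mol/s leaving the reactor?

Conversion of B: B consumed = 2ξ₁ = 0.606 × 285 → ξ₁ = 86.36 mol/s.
F balance: n_F = 0 + 1ξ₁ − 2ξ₂ = 55.4 → ξ₂ = (1·86.36 − 55.4)/2 = 15.48 mol/s.
Outlet amounts (n = n₀ + Σ ν·ξ):
  B: 285 − 2(86.36) = 112.3
  F: 0 + 1(86.36) − 2(15.48) = 55.4
  D: 0 + 3(15.48) = 46.43
Total out = 112.3 + 55.4 + 46.43 = 214.1 mol/s.

214 mol/s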